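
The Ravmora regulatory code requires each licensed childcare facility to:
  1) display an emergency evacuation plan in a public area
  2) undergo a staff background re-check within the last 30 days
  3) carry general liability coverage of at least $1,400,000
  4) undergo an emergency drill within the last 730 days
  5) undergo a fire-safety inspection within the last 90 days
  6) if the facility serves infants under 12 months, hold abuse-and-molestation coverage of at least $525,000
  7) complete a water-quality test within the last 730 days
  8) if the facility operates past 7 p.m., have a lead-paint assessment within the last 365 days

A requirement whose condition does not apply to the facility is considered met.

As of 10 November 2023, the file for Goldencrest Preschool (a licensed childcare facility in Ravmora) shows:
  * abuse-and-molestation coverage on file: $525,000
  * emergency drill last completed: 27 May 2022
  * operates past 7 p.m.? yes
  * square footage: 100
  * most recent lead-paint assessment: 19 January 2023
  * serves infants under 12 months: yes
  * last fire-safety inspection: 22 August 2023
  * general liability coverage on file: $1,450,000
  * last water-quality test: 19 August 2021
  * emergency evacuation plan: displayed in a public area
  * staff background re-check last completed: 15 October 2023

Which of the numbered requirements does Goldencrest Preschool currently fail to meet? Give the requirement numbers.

7

1. emergency evacuation plan present → met
2. staff background re-check 26 days ago vs limit 30 → met
3. general liability coverage $1,450,000 ≥ $1,400,000 → met
4. emergency drill 532 days ago vs limit 730 → met
5. fire-safety inspection 80 days ago vs limit 90 → met
6. condition 'serves infants under 12 months' holds; abuse-and-molestation coverage $525,000 ≥ $525,000 → met
7. water-quality test 813 days ago vs limit 730 → not met
8. condition 'operates past 7 p.m.' holds; lead-paint assessment 295 days ago vs limit 365 → met
Not met: 7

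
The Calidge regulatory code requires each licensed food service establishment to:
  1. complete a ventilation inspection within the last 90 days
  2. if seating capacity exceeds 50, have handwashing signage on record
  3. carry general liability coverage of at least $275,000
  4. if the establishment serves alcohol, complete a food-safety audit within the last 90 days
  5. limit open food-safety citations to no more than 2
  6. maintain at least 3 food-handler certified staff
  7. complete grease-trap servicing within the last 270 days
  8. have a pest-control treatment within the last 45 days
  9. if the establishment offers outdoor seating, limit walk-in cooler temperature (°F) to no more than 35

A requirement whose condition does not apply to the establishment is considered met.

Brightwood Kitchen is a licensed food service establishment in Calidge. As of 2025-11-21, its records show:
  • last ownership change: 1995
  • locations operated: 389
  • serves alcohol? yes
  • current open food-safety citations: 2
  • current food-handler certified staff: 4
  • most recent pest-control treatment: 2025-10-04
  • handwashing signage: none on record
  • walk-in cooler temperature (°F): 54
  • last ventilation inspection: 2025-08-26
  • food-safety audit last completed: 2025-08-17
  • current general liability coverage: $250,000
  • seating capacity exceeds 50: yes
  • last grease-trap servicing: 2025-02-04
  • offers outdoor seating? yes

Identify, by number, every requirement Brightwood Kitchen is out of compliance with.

1. ventilation inspection 87 days ago vs limit 90 → met
2. condition 'seating capacity exceeds 50' holds; handwashing signage absent → not met
3. general liability coverage $250,000 < $275,000 → not met
4. condition 'serves alcohol' holds; food-safety audit 96 days ago vs limit 90 → not met
5. open food-safety citations 2 ≤ 2 → met
6. food-handler certified staff 4 ≥ 3 → met
7. grease-trap servicing 290 days ago vs limit 270 → not met
8. pest-control treatment 48 days ago vs limit 45 → not met
9. condition 'offers outdoor seating' holds; walk-in cooler temperature (°F) 54 > 35 → not met
Not met: 2, 3, 4, 7, 8, 9

2, 3, 4, 7, 8, 9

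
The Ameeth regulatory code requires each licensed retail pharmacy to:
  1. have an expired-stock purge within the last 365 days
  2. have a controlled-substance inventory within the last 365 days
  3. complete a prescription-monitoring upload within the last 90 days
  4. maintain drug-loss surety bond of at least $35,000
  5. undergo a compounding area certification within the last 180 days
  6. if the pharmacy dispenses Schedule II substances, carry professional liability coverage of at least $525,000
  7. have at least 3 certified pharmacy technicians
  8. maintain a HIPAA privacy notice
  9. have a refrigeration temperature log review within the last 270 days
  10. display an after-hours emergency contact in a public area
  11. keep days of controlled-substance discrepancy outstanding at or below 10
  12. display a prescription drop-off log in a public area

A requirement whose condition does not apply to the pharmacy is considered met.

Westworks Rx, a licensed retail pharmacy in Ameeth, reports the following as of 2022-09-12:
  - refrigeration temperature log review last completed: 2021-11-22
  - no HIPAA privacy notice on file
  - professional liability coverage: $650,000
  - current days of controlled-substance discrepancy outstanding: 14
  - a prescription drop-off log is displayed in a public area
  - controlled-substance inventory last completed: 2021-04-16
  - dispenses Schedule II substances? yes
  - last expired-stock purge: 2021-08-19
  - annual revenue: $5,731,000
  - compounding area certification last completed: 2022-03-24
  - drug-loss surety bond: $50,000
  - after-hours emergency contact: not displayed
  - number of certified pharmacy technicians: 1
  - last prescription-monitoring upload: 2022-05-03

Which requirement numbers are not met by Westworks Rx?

1, 2, 3, 7, 8, 9, 10, 11

1. expired-stock purge 389 days ago vs limit 365 → not met
2. controlled-substance inventory 514 days ago vs limit 365 → not met
3. prescription-monitoring upload 132 days ago vs limit 90 → not met
4. drug-loss surety bond $50,000 ≥ $35,000 → met
5. compounding area certification 172 days ago vs limit 180 → met
6. condition 'dispenses Schedule II substances' holds; professional liability coverage $650,000 ≥ $525,000 → met
7. certified pharmacy technicians 1 < 3 → not met
8. HIPAA privacy notice absent → not met
9. refrigeration temperature log review 294 days ago vs limit 270 → not met
10. after-hours emergency contact absent → not met
11. days of controlled-substance discrepancy outstanding 14 > 10 → not met
12. prescription drop-off log present → met
Not met: 1, 2, 3, 7, 8, 9, 10, 11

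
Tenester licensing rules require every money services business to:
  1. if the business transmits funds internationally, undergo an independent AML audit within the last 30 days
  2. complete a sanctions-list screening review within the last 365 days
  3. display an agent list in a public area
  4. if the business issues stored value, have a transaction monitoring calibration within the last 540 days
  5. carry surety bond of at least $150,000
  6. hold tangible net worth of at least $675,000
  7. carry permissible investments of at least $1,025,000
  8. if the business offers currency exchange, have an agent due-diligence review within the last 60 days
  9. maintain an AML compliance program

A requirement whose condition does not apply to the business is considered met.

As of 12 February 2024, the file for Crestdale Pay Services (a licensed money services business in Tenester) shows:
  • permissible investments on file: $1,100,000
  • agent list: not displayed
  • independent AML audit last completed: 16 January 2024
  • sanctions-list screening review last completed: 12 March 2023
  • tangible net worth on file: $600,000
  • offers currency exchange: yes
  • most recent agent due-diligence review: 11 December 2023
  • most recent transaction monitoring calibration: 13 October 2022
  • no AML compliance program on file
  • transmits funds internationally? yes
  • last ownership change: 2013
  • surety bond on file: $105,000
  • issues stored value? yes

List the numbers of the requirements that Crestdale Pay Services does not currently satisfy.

3, 5, 6, 8, 9

1. condition 'transmits funds internationally' holds; independent AML audit 27 days ago vs limit 30 → met
2. sanctions-list screening review 337 days ago vs limit 365 → met
3. agent list absent → not met
4. condition 'issues stored value' holds; transaction monitoring calibration 487 days ago vs limit 540 → met
5. surety bond $105,000 < $150,000 → not met
6. tangible net worth $600,000 < $675,000 → not met
7. permissible investments $1,100,000 ≥ $1,025,000 → met
8. condition 'offers currency exchange' holds; agent due-diligence review 63 days ago vs limit 60 → not met
9. AML compliance program absent → not met
Not met: 3, 5, 6, 8, 9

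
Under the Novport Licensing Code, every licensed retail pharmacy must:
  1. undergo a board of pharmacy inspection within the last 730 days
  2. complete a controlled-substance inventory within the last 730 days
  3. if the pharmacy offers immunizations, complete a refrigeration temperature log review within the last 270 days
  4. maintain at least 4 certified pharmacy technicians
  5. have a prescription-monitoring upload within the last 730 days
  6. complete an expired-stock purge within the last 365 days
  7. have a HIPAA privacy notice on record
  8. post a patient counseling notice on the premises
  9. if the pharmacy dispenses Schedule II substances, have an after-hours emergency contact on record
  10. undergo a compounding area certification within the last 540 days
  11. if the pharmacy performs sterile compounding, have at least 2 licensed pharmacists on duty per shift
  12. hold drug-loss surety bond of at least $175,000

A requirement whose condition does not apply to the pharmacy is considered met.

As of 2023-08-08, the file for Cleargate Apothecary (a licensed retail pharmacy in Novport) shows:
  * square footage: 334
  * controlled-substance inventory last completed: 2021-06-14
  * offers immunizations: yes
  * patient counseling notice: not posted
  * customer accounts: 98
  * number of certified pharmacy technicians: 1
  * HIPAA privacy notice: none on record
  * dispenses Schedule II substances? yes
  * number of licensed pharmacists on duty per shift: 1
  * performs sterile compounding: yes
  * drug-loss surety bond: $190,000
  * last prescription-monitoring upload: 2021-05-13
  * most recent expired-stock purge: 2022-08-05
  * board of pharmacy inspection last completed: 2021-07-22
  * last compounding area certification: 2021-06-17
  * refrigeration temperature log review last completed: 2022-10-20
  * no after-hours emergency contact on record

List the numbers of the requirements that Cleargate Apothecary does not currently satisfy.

1. board of pharmacy inspection 747 days ago vs limit 730 → not met
2. controlled-substance inventory 785 days ago vs limit 730 → not met
3. condition 'offers immunizations' holds; refrigeration temperature log review 292 days ago vs limit 270 → not met
4. certified pharmacy technicians 1 < 4 → not met
5. prescription-monitoring upload 817 days ago vs limit 730 → not met
6. expired-stock purge 368 days ago vs limit 365 → not met
7. HIPAA privacy notice absent → not met
8. patient counseling notice absent → not met
9. condition 'dispenses Schedule II substances' holds; after-hours emergency contact absent → not met
10. compounding area certification 782 days ago vs limit 540 → not met
11. condition 'performs sterile compounding' holds; licensed pharmacists on duty per shift 1 < 2 → not met
12. drug-loss surety bond $190,000 ≥ $175,000 → met
Not met: 1, 2, 3, 4, 5, 6, 7, 8, 9, 10, 11

1, 2, 3, 4, 5, 6, 7, 8, 9, 10, 11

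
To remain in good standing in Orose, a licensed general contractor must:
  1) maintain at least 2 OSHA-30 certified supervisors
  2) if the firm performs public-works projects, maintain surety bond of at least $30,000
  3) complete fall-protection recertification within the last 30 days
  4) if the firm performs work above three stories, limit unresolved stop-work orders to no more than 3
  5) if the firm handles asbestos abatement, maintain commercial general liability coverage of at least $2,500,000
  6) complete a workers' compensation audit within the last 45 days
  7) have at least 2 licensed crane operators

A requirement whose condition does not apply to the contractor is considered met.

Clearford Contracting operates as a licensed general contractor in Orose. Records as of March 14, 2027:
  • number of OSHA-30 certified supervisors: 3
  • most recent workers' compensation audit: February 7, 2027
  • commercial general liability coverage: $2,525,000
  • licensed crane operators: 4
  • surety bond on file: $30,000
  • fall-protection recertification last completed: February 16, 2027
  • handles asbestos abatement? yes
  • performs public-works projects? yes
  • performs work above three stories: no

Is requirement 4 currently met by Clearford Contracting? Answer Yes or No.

Yes

4. condition 'performs work above three stories' does not hold → requirement n/a → met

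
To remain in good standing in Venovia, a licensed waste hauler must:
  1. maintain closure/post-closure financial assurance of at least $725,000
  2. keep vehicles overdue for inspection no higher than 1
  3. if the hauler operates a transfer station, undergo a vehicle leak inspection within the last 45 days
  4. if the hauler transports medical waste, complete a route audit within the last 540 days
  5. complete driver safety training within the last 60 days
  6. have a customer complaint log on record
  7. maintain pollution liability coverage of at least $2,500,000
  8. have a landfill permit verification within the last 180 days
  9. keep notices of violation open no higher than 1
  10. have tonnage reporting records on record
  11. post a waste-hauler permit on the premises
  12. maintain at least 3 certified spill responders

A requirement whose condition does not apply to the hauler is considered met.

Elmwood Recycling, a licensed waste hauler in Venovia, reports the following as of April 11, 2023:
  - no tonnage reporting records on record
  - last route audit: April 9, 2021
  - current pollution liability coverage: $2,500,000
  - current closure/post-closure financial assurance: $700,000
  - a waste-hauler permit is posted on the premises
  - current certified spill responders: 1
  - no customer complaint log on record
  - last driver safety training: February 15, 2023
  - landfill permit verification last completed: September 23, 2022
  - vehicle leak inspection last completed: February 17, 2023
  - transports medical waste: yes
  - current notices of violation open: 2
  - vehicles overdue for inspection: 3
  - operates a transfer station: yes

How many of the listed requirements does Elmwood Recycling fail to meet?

1. closure/post-closure financial assurance $700,000 < $725,000 → not met
2. vehicles overdue for inspection 3 > 1 → not met
3. condition 'operates a transfer station' holds; vehicle leak inspection 53 days ago vs limit 45 → not met
4. condition 'transports medical waste' holds; route audit 732 days ago vs limit 540 → not met
5. driver safety training 55 days ago vs limit 60 → met
6. customer complaint log absent → not met
7. pollution liability coverage $2,500,000 ≥ $2,500,000 → met
8. landfill permit verification 200 days ago vs limit 180 → not met
9. notices of violation open 2 > 1 → not met
10. tonnage reporting records absent → not met
11. waste-hauler permit present → met
12. certified spill responders 1 < 3 → not met
Not met: 9 of 12

9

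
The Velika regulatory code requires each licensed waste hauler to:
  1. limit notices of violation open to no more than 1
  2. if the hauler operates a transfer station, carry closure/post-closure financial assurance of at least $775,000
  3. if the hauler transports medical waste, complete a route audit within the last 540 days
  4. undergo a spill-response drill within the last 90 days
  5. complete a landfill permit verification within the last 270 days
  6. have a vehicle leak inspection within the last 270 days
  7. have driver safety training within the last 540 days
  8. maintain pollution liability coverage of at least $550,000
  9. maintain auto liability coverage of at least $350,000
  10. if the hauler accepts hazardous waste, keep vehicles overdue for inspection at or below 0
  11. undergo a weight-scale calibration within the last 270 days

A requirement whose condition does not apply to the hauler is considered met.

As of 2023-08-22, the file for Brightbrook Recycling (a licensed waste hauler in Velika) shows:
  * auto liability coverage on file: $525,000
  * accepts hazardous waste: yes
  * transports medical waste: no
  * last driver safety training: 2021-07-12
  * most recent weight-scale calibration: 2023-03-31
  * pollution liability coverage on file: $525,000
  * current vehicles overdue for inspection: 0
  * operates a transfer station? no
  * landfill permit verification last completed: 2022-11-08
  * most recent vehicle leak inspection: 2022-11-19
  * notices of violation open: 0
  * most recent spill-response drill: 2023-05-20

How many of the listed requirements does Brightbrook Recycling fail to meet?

1. notices of violation open 0 ≤ 1 → met
2. condition 'operates a transfer station' does not hold → requirement n/a → met
3. condition 'transports medical waste' does not hold → requirement n/a → met
4. spill-response drill 94 days ago vs limit 90 → not met
5. landfill permit verification 287 days ago vs limit 270 → not met
6. vehicle leak inspection 276 days ago vs limit 270 → not met
7. driver safety training 771 days ago vs limit 540 → not met
8. pollution liability coverage $525,000 < $550,000 → not met
9. auto liability coverage $525,000 ≥ $350,000 → met
10. condition 'accepts hazardous waste' holds; vehicles overdue for inspection 0 ≤ 0 → met
11. weight-scale calibration 144 days ago vs limit 270 → met
Not met: 5 of 11

5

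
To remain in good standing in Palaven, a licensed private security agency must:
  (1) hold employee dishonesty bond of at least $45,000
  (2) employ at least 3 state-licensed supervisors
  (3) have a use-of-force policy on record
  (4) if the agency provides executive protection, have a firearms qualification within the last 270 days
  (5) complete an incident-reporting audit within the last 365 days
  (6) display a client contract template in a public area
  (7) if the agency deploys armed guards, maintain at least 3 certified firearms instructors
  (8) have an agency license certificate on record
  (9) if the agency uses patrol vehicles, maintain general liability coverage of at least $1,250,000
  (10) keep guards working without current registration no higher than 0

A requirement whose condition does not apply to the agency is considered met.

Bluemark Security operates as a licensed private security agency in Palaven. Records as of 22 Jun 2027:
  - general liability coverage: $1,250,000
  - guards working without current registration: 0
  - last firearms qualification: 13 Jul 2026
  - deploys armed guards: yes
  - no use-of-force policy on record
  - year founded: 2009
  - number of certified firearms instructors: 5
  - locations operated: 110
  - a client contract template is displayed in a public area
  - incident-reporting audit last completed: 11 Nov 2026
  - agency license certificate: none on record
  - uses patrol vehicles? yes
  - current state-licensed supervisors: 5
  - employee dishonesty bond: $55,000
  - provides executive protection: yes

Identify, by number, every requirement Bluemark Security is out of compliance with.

1. employee dishonesty bond $55,000 ≥ $45,000 → met
2. state-licensed supervisors 5 ≥ 3 → met
3. use-of-force policy absent → not met
4. condition 'provides executive protection' holds; firearms qualification 344 days ago vs limit 270 → not met
5. incident-reporting audit 223 days ago vs limit 365 → met
6. client contract template present → met
7. condition 'deploys armed guards' holds; certified firearms instructors 5 ≥ 3 → met
8. agency license certificate absent → not met
9. condition 'uses patrol vehicles' holds; general liability coverage $1,250,000 ≥ $1,250,000 → met
10. guards working without current registration 0 ≤ 0 → met
Not met: 3, 4, 8

3, 4, 8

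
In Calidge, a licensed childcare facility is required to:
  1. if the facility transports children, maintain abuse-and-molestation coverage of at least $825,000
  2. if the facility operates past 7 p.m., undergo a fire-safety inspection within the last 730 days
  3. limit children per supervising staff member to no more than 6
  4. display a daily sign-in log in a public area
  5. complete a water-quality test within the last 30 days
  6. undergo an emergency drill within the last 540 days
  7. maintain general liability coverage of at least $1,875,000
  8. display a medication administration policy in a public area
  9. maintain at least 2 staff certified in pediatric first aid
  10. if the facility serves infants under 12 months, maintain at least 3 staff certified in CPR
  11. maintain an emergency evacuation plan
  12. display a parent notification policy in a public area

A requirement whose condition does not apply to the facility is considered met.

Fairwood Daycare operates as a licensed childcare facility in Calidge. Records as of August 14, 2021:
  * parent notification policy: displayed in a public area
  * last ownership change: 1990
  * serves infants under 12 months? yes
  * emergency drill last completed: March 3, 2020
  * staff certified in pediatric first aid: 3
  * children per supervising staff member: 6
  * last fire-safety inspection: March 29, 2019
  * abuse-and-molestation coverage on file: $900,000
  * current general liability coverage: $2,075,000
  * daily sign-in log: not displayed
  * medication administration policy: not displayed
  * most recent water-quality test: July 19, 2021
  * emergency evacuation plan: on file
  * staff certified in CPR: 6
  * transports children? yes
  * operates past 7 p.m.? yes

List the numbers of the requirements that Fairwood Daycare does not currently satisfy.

2, 4, 8

1. condition 'transports children' holds; abuse-and-molestation coverage $900,000 ≥ $825,000 → met
2. condition 'operates past 7 p.m.' holds; fire-safety inspection 869 days ago vs limit 730 → not met
3. children per supervising staff member 6 ≤ 6 → met
4. daily sign-in log absent → not met
5. water-quality test 26 days ago vs limit 30 → met
6. emergency drill 529 days ago vs limit 540 → met
7. general liability coverage $2,075,000 ≥ $1,875,000 → met
8. medication administration policy absent → not met
9. staff certified in pediatric first aid 3 ≥ 2 → met
10. condition 'serves infants under 12 months' holds; staff certified in CPR 6 ≥ 3 → met
11. emergency evacuation plan present → met
12. parent notification policy present → met
Not met: 2, 4, 8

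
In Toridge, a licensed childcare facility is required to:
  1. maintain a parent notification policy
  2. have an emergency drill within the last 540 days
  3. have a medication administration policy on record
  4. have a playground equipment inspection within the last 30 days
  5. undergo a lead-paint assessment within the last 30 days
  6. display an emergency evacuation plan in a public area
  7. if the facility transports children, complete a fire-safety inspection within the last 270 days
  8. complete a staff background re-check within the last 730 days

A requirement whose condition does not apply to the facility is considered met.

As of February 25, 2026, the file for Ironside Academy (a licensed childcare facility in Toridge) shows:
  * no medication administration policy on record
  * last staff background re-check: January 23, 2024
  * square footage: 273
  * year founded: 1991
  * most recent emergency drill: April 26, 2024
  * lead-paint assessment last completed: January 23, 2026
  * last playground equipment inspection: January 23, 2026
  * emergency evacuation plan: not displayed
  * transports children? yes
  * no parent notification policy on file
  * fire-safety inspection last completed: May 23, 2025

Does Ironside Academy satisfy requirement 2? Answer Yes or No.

No

2. emergency drill 670 days ago vs limit 540 → not met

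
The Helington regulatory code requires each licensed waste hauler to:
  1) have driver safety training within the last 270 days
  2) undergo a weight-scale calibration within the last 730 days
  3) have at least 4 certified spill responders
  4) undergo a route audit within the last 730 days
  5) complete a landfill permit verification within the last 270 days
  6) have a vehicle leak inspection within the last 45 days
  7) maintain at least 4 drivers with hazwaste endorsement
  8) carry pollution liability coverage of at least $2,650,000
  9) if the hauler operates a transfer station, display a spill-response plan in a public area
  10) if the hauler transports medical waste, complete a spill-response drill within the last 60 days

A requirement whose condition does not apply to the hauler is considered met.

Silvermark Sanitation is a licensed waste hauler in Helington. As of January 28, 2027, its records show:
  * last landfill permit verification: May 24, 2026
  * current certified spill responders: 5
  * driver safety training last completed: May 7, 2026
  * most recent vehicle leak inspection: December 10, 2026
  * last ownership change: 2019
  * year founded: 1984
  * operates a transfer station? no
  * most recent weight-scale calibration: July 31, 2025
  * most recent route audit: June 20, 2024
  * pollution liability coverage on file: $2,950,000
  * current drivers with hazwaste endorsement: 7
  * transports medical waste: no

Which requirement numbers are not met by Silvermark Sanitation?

4, 6

1. driver safety training 266 days ago vs limit 270 → met
2. weight-scale calibration 546 days ago vs limit 730 → met
3. certified spill responders 5 ≥ 4 → met
4. route audit 952 days ago vs limit 730 → not met
5. landfill permit verification 249 days ago vs limit 270 → met
6. vehicle leak inspection 49 days ago vs limit 45 → not met
7. drivers with hazwaste endorsement 7 ≥ 4 → met
8. pollution liability coverage $2,950,000 ≥ $2,650,000 → met
9. condition 'operates a transfer station' does not hold → requirement n/a → met
10. condition 'transports medical waste' does not hold → requirement n/a → met
Not met: 4, 6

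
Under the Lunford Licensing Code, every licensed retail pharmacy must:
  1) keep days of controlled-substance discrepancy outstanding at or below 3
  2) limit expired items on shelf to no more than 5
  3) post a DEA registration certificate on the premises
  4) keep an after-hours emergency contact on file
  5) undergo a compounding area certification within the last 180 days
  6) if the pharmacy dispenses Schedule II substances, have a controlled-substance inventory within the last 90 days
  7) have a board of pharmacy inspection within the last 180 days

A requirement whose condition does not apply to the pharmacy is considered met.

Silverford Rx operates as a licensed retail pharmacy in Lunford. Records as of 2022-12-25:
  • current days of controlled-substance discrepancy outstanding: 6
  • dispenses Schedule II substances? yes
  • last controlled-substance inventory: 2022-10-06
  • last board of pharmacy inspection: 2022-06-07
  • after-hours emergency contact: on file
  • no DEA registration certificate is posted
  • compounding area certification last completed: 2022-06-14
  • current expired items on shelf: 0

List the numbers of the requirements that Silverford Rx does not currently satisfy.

1, 3, 5, 7

1. days of controlled-substance discrepancy outstanding 6 > 3 → not met
2. expired items on shelf 0 ≤ 5 → met
3. DEA registration certificate absent → not met
4. after-hours emergency contact present → met
5. compounding area certification 194 days ago vs limit 180 → not met
6. condition 'dispenses Schedule II substances' holds; controlled-substance inventory 80 days ago vs limit 90 → met
7. board of pharmacy inspection 201 days ago vs limit 180 → not met
Not met: 1, 3, 5, 7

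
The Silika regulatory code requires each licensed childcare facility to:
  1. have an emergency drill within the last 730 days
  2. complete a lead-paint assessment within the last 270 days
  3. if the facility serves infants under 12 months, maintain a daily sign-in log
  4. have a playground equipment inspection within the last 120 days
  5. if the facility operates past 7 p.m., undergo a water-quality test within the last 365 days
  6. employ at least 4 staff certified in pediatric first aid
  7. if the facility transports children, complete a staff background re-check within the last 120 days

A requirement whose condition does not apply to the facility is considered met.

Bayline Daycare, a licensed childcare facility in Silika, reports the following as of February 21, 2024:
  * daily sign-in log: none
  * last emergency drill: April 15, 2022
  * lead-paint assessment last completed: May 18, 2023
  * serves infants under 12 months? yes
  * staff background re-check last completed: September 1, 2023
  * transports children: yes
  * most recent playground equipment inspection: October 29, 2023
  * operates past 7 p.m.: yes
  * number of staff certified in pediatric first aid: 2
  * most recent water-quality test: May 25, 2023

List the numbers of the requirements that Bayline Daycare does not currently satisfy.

1. emergency drill 677 days ago vs limit 730 → met
2. lead-paint assessment 279 days ago vs limit 270 → not met
3. condition 'serves infants under 12 months' holds; daily sign-in log absent → not met
4. playground equipment inspection 115 days ago vs limit 120 → met
5. condition 'operates past 7 p.m.' holds; water-quality test 272 days ago vs limit 365 → met
6. staff certified in pediatric first aid 2 < 4 → not met
7. condition 'transports children' holds; staff background re-check 173 days ago vs limit 120 → not met
Not met: 2, 3, 6, 7

2, 3, 6, 7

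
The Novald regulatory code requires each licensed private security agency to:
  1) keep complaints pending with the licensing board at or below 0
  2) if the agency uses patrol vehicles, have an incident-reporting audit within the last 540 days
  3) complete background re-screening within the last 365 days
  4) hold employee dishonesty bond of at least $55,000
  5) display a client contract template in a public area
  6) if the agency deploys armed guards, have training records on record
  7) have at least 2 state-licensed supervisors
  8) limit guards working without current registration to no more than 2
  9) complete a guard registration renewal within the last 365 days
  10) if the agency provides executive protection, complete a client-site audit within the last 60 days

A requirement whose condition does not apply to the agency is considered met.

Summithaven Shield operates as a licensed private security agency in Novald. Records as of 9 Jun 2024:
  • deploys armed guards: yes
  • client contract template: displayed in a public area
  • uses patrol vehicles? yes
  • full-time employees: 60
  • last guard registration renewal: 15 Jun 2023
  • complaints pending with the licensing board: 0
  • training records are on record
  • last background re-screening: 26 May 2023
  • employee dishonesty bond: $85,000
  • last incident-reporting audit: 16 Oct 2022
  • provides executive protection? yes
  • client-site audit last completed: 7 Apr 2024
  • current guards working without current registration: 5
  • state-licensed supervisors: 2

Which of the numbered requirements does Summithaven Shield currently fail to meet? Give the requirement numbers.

2, 3, 8, 10

1. complaints pending with the licensing board 0 ≤ 0 → met
2. condition 'uses patrol vehicles' holds; incident-reporting audit 602 days ago vs limit 540 → not met
3. background re-screening 380 days ago vs limit 365 → not met
4. employee dishonesty bond $85,000 ≥ $55,000 → met
5. client contract template present → met
6. condition 'deploys armed guards' holds; training records present → met
7. state-licensed supervisors 2 ≥ 2 → met
8. guards working without current registration 5 > 2 → not met
9. guard registration renewal 360 days ago vs limit 365 → met
10. condition 'provides executive protection' holds; client-site audit 63 days ago vs limit 60 → not met
Not met: 2, 3, 8, 10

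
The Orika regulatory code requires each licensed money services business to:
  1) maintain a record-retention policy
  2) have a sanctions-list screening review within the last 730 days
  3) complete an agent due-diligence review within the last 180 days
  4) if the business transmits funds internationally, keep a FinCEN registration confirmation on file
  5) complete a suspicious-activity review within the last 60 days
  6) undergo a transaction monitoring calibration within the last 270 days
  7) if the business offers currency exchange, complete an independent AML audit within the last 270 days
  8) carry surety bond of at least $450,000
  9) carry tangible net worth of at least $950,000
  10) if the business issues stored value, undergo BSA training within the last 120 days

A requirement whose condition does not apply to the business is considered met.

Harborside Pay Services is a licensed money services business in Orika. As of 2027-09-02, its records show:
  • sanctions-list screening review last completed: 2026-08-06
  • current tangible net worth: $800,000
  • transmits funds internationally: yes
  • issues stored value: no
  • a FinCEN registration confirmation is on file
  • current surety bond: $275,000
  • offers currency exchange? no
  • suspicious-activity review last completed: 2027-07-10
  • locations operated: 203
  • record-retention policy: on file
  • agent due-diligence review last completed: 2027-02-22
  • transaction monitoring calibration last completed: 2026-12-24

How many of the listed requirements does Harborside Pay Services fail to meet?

3

1. record-retention policy present → met
2. sanctions-list screening review 392 days ago vs limit 730 → met
3. agent due-diligence review 192 days ago vs limit 180 → not met
4. condition 'transmits funds internationally' holds; FinCEN registration confirmation present → met
5. suspicious-activity review 54 days ago vs limit 60 → met
6. transaction monitoring calibration 252 days ago vs limit 270 → met
7. condition 'offers currency exchange' does not hold → requirement n/a → met
8. surety bond $275,000 < $450,000 → not met
9. tangible net worth $800,000 < $950,000 → not met
10. condition 'issues stored value' does not hold → requirement n/a → met
Not met: 3 of 10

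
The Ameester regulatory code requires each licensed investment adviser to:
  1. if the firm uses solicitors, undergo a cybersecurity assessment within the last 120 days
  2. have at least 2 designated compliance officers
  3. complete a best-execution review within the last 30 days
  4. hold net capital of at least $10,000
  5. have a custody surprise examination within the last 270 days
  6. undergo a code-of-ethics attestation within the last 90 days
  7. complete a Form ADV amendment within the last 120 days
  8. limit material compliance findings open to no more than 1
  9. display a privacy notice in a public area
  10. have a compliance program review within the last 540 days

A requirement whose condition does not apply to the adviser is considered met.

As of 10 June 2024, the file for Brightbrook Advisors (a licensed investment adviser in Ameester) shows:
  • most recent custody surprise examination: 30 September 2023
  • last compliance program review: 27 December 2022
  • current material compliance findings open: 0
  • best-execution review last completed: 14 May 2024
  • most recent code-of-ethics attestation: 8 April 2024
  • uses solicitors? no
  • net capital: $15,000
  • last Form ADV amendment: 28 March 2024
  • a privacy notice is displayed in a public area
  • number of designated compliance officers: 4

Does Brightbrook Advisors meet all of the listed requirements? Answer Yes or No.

1. condition 'uses solicitors' does not hold → requirement n/a → met
2. designated compliance officers 4 ≥ 2 → met
3. best-execution review 27 days ago vs limit 30 → met
4. net capital $15,000 ≥ $10,000 → met
5. custody surprise examination 254 days ago vs limit 270 → met
6. code-of-ethics attestation 63 days ago vs limit 90 → met
7. Form ADV amendment 74 days ago vs limit 120 → met
8. material compliance findings open 0 ≤ 1 → met
9. privacy notice present → met
10. compliance program review 531 days ago vs limit 540 → met
All met.

Yes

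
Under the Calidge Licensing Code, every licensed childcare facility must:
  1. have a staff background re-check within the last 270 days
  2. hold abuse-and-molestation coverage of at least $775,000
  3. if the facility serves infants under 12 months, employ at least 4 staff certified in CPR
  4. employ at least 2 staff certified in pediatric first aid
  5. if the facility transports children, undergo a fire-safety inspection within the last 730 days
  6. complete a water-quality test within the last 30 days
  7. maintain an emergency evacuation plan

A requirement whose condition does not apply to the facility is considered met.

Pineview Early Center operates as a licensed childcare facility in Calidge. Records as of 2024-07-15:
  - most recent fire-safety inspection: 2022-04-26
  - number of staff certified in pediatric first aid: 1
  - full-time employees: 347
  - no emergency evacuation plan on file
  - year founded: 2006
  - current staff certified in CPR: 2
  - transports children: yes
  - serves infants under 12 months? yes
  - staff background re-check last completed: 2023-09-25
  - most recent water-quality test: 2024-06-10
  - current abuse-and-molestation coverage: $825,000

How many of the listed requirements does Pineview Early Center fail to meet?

6

1. staff background re-check 294 days ago vs limit 270 → not met
2. abuse-and-molestation coverage $825,000 ≥ $775,000 → met
3. condition 'serves infants under 12 months' holds; staff certified in CPR 2 < 4 → not met
4. staff certified in pediatric first aid 1 < 2 → not met
5. condition 'transports children' holds; fire-safety inspection 811 days ago vs limit 730 → not met
6. water-quality test 35 days ago vs limit 30 → not met
7. emergency evacuation plan absent → not met
Not met: 6 of 7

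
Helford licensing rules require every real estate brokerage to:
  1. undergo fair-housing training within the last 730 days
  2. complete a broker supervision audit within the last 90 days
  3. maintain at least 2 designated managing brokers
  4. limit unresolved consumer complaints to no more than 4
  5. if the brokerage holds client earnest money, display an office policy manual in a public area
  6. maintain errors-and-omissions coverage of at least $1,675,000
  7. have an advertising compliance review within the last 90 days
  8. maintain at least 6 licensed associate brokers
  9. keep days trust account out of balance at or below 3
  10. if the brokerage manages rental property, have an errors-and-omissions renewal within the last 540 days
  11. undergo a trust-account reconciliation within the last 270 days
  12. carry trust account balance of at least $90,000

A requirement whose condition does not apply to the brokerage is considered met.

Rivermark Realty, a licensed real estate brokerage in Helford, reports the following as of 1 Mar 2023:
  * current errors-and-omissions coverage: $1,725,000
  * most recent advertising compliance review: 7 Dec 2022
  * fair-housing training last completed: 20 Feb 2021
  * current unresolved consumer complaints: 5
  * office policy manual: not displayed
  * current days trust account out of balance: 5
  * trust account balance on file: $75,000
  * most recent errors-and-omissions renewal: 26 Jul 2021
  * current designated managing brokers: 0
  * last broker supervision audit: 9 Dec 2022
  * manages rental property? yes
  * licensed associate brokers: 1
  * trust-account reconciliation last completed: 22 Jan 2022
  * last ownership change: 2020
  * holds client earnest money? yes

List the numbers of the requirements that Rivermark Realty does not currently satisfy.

1, 3, 4, 5, 8, 9, 10, 11, 12

1. fair-housing training 739 days ago vs limit 730 → not met
2. broker supervision audit 82 days ago vs limit 90 → met
3. designated managing brokers 0 < 2 → not met
4. unresolved consumer complaints 5 > 4 → not met
5. condition 'holds client earnest money' holds; office policy manual absent → not met
6. errors-and-omissions coverage $1,725,000 ≥ $1,675,000 → met
7. advertising compliance review 84 days ago vs limit 90 → met
8. licensed associate brokers 1 < 6 → not met
9. days trust account out of balance 5 > 3 → not met
10. condition 'manages rental property' holds; errors-and-omissions renewal 583 days ago vs limit 540 → not met
11. trust-account reconciliation 403 days ago vs limit 270 → not met
12. trust account balance $75,000 < $90,000 → not met
Not met: 1, 3, 4, 5, 8, 9, 10, 11, 12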